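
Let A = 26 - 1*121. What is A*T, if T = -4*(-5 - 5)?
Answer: -3800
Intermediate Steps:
T = 40 (T = -4*(-10) = 40)
A = -95 (A = 26 - 121 = -95)
A*T = -95*40 = -3800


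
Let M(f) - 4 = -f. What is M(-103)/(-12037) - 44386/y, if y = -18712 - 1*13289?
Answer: 530850175/385196037 ≈ 1.3781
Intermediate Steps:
M(f) = 4 - f
y = -32001 (y = -18712 - 13289 = -32001)
M(-103)/(-12037) - 44386/y = (4 - 1*(-103))/(-12037) - 44386/(-32001) = (4 + 103)*(-1/12037) - 44386*(-1/32001) = 107*(-1/12037) + 44386/32001 = -107/12037 + 44386/32001 = 530850175/385196037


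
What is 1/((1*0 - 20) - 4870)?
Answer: -1/4890 ≈ -0.00020450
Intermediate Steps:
1/((1*0 - 20) - 4870) = 1/((0 - 20) - 4870) = 1/(-20 - 4870) = 1/(-4890) = -1/4890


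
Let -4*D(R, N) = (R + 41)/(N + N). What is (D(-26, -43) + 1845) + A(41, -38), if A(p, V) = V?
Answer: 621623/344 ≈ 1807.0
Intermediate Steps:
D(R, N) = -(41 + R)/(8*N) (D(R, N) = -(R + 41)/(4*(N + N)) = -(41 + R)/(4*(2*N)) = -(41 + R)*1/(2*N)/4 = -(41 + R)/(8*N))
(D(-26, -43) + 1845) + A(41, -38) = ((1/8)*(-41 - 1*(-26))/(-43) + 1845) - 38 = ((1/8)*(-1/43)*(-41 + 26) + 1845) - 38 = ((1/8)*(-1/43)*(-15) + 1845) - 38 = (15/344 + 1845) - 38 = 634695/344 - 38 = 621623/344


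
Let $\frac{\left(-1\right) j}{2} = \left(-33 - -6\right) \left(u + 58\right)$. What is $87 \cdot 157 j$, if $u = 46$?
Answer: $76708944$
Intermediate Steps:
$j = 5616$ ($j = - 2 \left(-33 - -6\right) \left(46 + 58\right) = - 2 \left(-33 + \left(-15 + 21\right)\right) 104 = - 2 \left(-33 + 6\right) 104 = - 2 \left(\left(-27\right) 104\right) = \left(-2\right) \left(-2808\right) = 5616$)
$87 \cdot 157 j = 87 \cdot 157 \cdot 5616 = 13659 \cdot 5616 = 76708944$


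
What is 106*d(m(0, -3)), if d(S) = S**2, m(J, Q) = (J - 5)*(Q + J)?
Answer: 23850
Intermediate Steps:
m(J, Q) = (-5 + J)*(J + Q)
106*d(m(0, -3)) = 106*(0**2 - 5*0 - 5*(-3) + 0*(-3))**2 = 106*(0 + 0 + 15 + 0)**2 = 106*15**2 = 106*225 = 23850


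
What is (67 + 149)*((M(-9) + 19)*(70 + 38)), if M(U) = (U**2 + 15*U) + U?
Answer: -1026432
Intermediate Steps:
M(U) = U**2 + 16*U
(67 + 149)*((M(-9) + 19)*(70 + 38)) = (67 + 149)*((-9*(16 - 9) + 19)*(70 + 38)) = 216*((-9*7 + 19)*108) = 216*((-63 + 19)*108) = 216*(-44*108) = 216*(-4752) = -1026432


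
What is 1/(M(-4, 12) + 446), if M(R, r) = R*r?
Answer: 1/398 ≈ 0.0025126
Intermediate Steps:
1/(M(-4, 12) + 446) = 1/(-4*12 + 446) = 1/(-48 + 446) = 1/398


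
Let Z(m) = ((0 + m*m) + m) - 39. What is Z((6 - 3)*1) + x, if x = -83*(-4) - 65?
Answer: 240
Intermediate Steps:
x = 267 (x = 332 - 65 = 267)
Z(m) = -39 + m + m² (Z(m) = ((0 + m²) + m) - 39 = (m² + m) - 39 = (m + m²) - 39 = -39 + m + m²)
Z((6 - 3)*1) + x = (-39 + (6 - 3)*1 + ((6 - 3)*1)²) + 267 = (-39 + 3*1 + (3*1)²) + 267 = (-39 + 3 + 3²) + 267 = (-39 + 3 + 9) + 267 = -27 + 267 = 240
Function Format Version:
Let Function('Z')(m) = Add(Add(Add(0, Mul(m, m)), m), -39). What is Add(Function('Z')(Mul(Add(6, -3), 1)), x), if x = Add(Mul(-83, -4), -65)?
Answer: 240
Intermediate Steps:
x = 267 (x = Add(332, -65) = 267)
Function('Z')(m) = Add(-39, m, Pow(m, 2)) (Function('Z')(m) = Add(Add(Add(0, Pow(m, 2)), m), -39) = Add(Add(Pow(m, 2), m), -39) = Add(Add(m, Pow(m, 2)), -39) = Add(-39, m, Pow(m, 2)))
Add(Function('Z')(Mul(Add(6, -3), 1)), x) = Add(Add(-39, Mul(Add(6, -3), 1), Pow(Mul(Add(6, -3), 1), 2)), 267) = Add(Add(-39, Mul(3, 1), Pow(Mul(3, 1), 2)), 267) = Add(Add(-39, 3, Pow(3, 2)), 267) = Add(Add(-39, 3, 9), 267) = Add(-27, 267) = 240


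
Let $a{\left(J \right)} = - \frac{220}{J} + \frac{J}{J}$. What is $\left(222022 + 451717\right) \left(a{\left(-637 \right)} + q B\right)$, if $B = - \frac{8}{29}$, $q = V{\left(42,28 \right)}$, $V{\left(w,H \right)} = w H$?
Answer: $- \frac{4020903322777}{18473} \approx -2.1766 \cdot 10^{8}$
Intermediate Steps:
$V{\left(w,H \right)} = H w$
$q = 1176$ ($q = 28 \cdot 42 = 1176$)
$a{\left(J \right)} = 1 - \frac{220}{J}$ ($a{\left(J \right)} = - \frac{220}{J} + 1 = 1 - \frac{220}{J}$)
$B = - \frac{8}{29}$ ($B = \left(-8\right) \frac{1}{29} = - \frac{8}{29} \approx -0.27586$)
$\left(222022 + 451717\right) \left(a{\left(-637 \right)} + q B\right) = \left(222022 + 451717\right) \left(\frac{-220 - 637}{-637} + 1176 \left(- \frac{8}{29}\right)\right) = 673739 \left(\left(- \frac{1}{637}\right) \left(-857\right) - \frac{9408}{29}\right) = 673739 \left(\frac{857}{637} - \frac{9408}{29}\right) = 673739 \left(- \frac{5968043}{18473}\right) = - \frac{4020903322777}{18473}$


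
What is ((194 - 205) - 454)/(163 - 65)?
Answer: -465/98 ≈ -4.7449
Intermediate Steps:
((194 - 205) - 454)/(163 - 65) = (-11 - 454)/98 = -465*1/98 = -465/98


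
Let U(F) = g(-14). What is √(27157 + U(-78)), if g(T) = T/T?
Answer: √27158 ≈ 164.80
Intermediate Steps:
g(T) = 1
U(F) = 1
√(27157 + U(-78)) = √(27157 + 1) = √27158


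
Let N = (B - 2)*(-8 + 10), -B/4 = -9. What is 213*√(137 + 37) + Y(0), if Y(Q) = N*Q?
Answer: 213*√174 ≈ 2809.7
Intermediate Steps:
B = 36 (B = -4*(-9) = 36)
N = 68 (N = (36 - 2)*(-8 + 10) = 34*2 = 68)
Y(Q) = 68*Q
213*√(137 + 37) + Y(0) = 213*√(137 + 37) + 68*0 = 213*√174 + 0 = 213*√174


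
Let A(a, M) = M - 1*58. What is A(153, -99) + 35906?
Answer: 35749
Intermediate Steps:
A(a, M) = -58 + M (A(a, M) = M - 58 = -58 + M)
A(153, -99) + 35906 = (-58 - 99) + 35906 = -157 + 35906 = 35749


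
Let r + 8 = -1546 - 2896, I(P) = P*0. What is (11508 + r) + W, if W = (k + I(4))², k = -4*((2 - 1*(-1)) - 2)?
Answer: 7074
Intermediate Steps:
I(P) = 0
r = -4450 (r = -8 + (-1546 - 2896) = -8 - 4442 = -4450)
k = -4 (k = -4*((2 + 1) - 2) = -4*(3 - 2) = -4*1 = -4)
W = 16 (W = (-4 + 0)² = (-4)² = 16)
(11508 + r) + W = (11508 - 4450) + 16 = 7058 + 16 = 7074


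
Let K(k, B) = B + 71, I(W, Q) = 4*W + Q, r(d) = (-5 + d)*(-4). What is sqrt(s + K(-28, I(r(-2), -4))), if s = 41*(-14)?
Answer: I*sqrt(395) ≈ 19.875*I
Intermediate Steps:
r(d) = 20 - 4*d
I(W, Q) = Q + 4*W
K(k, B) = 71 + B
s = -574
sqrt(s + K(-28, I(r(-2), -4))) = sqrt(-574 + (71 + (-4 + 4*(20 - 4*(-2))))) = sqrt(-574 + (71 + (-4 + 4*(20 + 8)))) = sqrt(-574 + (71 + (-4 + 4*28))) = sqrt(-574 + (71 + (-4 + 112))) = sqrt(-574 + (71 + 108)) = sqrt(-574 + 179) = sqrt(-395) = I*sqrt(395)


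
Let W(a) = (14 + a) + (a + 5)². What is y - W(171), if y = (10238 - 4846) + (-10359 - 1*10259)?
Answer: -46387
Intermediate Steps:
W(a) = 14 + a + (5 + a)² (W(a) = (14 + a) + (5 + a)² = 14 + a + (5 + a)²)
y = -15226 (y = 5392 + (-10359 - 10259) = 5392 - 20618 = -15226)
y - W(171) = -15226 - (14 + 171 + (5 + 171)²) = -15226 - (14 + 171 + 176²) = -15226 - (14 + 171 + 30976) = -15226 - 1*31161 = -15226 - 31161 = -46387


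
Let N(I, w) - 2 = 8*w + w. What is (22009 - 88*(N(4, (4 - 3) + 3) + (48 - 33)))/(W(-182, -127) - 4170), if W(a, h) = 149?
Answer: -17345/4021 ≈ -4.3136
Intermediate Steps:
N(I, w) = 2 + 9*w (N(I, w) = 2 + (8*w + w) = 2 + 9*w)
(22009 - 88*(N(4, (4 - 3) + 3) + (48 - 33)))/(W(-182, -127) - 4170) = (22009 - 88*((2 + 9*((4 - 3) + 3)) + (48 - 33)))/(149 - 4170) = (22009 - 88*((2 + 9*(1 + 3)) + 15))/(-4021) = (22009 - 88*((2 + 9*4) + 15))*(-1/4021) = (22009 - 88*((2 + 36) + 15))*(-1/4021) = (22009 - 88*(38 + 15))*(-1/4021) = (22009 - 88*53)*(-1/4021) = (22009 - 4664)*(-1/4021) = 17345*(-1/4021) = -17345/4021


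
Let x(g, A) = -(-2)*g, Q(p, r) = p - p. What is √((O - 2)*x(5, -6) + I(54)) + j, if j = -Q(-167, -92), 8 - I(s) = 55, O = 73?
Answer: √663 ≈ 25.749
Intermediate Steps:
I(s) = -47 (I(s) = 8 - 1*55 = 8 - 55 = -47)
Q(p, r) = 0
x(g, A) = 2*g
j = 0 (j = -1*0 = 0)
√((O - 2)*x(5, -6) + I(54)) + j = √((73 - 2)*(2*5) - 47) + 0 = √(71*10 - 47) + 0 = √(710 - 47) + 0 = √663 + 0 = √663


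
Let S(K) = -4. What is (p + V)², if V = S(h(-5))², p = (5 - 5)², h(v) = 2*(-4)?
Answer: 256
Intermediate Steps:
h(v) = -8
p = 0 (p = 0² = 0)
V = 16 (V = (-4)² = 16)
(p + V)² = (0 + 16)² = 16² = 256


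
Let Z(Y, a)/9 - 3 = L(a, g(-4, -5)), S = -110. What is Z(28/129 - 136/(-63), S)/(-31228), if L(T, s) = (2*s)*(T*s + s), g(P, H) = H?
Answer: 49023/31228 ≈ 1.5698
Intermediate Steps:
L(T, s) = 2*s*(s + T*s) (L(T, s) = (2*s)*(s + T*s) = 2*s*(s + T*s))
Z(Y, a) = 477 + 450*a (Z(Y, a) = 27 + 9*(2*(-5)²*(1 + a)) = 27 + 9*(2*25*(1 + a)) = 27 + 9*(50 + 50*a) = 27 + (450 + 450*a) = 477 + 450*a)
Z(28/129 - 136/(-63), S)/(-31228) = (477 + 450*(-110))/(-31228) = (477 - 49500)*(-1/31228) = -49023*(-1/31228) = 49023/31228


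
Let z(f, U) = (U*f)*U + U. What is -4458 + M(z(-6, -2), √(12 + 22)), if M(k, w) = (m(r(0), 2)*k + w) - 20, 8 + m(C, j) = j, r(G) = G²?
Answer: -4322 + √34 ≈ -4316.2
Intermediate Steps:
m(C, j) = -8 + j
z(f, U) = U + f*U² (z(f, U) = f*U² + U = U + f*U²)
M(k, w) = -20 + w - 6*k (M(k, w) = ((-8 + 2)*k + w) - 20 = (-6*k + w) - 20 = (w - 6*k) - 20 = -20 + w - 6*k)
-4458 + M(z(-6, -2), √(12 + 22)) = -4458 + (-20 + √(12 + 22) - (-12)*(1 - 2*(-6))) = -4458 + (-20 + √34 - (-12)*(1 + 12)) = -4458 + (-20 + √34 - (-12)*13) = -4458 + (-20 + √34 - 6*(-26)) = -4458 + (-20 + √34 + 156) = -4458 + (136 + √34) = -4322 + √34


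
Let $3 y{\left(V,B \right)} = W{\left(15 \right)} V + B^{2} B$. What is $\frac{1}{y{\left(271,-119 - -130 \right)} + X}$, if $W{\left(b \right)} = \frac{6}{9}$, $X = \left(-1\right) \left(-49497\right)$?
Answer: $\frac{9}{450008} \approx 2.0 \cdot 10^{-5}$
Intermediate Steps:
$X = 49497$
$W{\left(b \right)} = \frac{2}{3}$ ($W{\left(b \right)} = 6 \cdot \frac{1}{9} = \frac{2}{3}$)
$y{\left(V,B \right)} = \frac{B^{3}}{3} + \frac{2 V}{9}$ ($y{\left(V,B \right)} = \frac{\frac{2 V}{3} + B^{2} B}{3} = \frac{\frac{2 V}{3} + B^{3}}{3} = \frac{B^{3} + \frac{2 V}{3}}{3} = \frac{B^{3}}{3} + \frac{2 V}{9}$)
$\frac{1}{y{\left(271,-119 - -130 \right)} + X} = \frac{1}{\left(\frac{\left(-119 - -130\right)^{3}}{3} + \frac{2}{9} \cdot 271\right) + 49497} = \frac{1}{\left(\frac{\left(-119 + 130\right)^{3}}{3} + \frac{542}{9}\right) + 49497} = \frac{1}{\left(\frac{11^{3}}{3} + \frac{542}{9}\right) + 49497} = \frac{1}{\left(\frac{1}{3} \cdot 1331 + \frac{542}{9}\right) + 49497} = \frac{1}{\left(\frac{1331}{3} + \frac{542}{9}\right) + 49497} = \frac{1}{\frac{4535}{9} + 49497} = \frac{1}{\frac{450008}{9}} = \frac{9}{450008}$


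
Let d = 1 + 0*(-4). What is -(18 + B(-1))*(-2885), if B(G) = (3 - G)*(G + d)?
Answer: 51930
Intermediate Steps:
d = 1 (d = 1 + 0 = 1)
B(G) = (1 + G)*(3 - G) (B(G) = (3 - G)*(G + 1) = (3 - G)*(1 + G) = (1 + G)*(3 - G))
-(18 + B(-1))*(-2885) = -(18 + (3 - 1*(-1)² + 2*(-1)))*(-2885) = -(18 + (3 - 1*1 - 2))*(-2885) = -(18 + (3 - 1 - 2))*(-2885) = -(18 + 0)*(-2885) = -1*18*(-2885) = -18*(-2885) = 51930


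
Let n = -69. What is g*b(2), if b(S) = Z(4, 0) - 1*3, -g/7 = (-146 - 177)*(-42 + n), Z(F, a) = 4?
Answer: -250971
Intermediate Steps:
g = -250971 (g = -7*(-146 - 177)*(-42 - 69) = -(-2261)*(-111) = -7*35853 = -250971)
b(S) = 1 (b(S) = 4 - 1*3 = 4 - 3 = 1)
g*b(2) = -250971*1 = -250971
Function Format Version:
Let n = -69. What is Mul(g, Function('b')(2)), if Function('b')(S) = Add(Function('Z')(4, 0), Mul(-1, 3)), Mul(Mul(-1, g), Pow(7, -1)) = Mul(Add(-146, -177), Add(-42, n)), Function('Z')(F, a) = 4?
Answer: -250971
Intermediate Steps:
g = -250971 (g = Mul(-7, Mul(Add(-146, -177), Add(-42, -69))) = Mul(-7, Mul(-323, -111)) = Mul(-7, 35853) = -250971)
Function('b')(S) = 1 (Function('b')(S) = Add(4, Mul(-1, 3)) = Add(4, -3) = 1)
Mul(g, Function('b')(2)) = Mul(-250971, 1) = -250971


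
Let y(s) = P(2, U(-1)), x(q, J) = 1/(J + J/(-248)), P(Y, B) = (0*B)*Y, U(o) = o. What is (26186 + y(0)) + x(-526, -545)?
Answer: 3525028142/134615 ≈ 26186.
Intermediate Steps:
P(Y, B) = 0 (P(Y, B) = 0*Y = 0)
x(q, J) = 248/(247*J) (x(q, J) = 1/(J + J*(-1/248)) = 1/(J - J/248) = 1/(247*J/248) = 248/(247*J))
y(s) = 0
(26186 + y(0)) + x(-526, -545) = (26186 + 0) + (248/247)/(-545) = 26186 + (248/247)*(-1/545) = 26186 - 248/134615 = 3525028142/134615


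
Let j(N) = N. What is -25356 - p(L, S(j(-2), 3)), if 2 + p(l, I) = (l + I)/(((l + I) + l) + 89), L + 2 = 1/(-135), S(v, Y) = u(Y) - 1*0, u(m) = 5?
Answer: -77000199/3037 ≈ -25354.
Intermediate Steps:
S(v, Y) = 5 (S(v, Y) = 5 - 1*0 = 5 + 0 = 5)
L = -271/135 (L = -2 + 1/(-135) = -2 - 1/135 = -271/135 ≈ -2.0074)
p(l, I) = -2 + (I + l)/(89 + I + 2*l) (p(l, I) = -2 + (l + I)/(((l + I) + l) + 89) = -2 + (I + l)/(((I + l) + l) + 89) = -2 + (I + l)/((I + 2*l) + 89) = -2 + (I + l)/(89 + I + 2*l))
-25356 - p(L, S(j(-2), 3)) = -25356 - (-178 - 1*5 - 3*(-271/135))/(89 + 5 + 2*(-271/135)) = -25356 - (-178 - 5 + 271/45)/(89 + 5 - 542/135) = -25356 - (-7964)/(12148/135*45) = -25356 - 135*(-7964)/(12148*45) = -25356 - 1*(-5973/3037) = -25356 + 5973/3037 = -77000199/3037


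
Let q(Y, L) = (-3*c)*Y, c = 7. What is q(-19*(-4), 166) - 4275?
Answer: -5871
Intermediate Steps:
q(Y, L) = -21*Y (q(Y, L) = (-3*7)*Y = -21*Y)
q(-19*(-4), 166) - 4275 = -(-399)*(-4) - 4275 = -21*76 - 4275 = -1596 - 4275 = -5871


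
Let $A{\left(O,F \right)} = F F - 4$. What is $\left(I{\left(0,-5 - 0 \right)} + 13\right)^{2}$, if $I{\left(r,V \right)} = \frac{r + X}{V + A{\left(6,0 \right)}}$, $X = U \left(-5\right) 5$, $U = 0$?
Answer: $169$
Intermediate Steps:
$A{\left(O,F \right)} = -4 + F^{2}$ ($A{\left(O,F \right)} = F^{2} - 4 = -4 + F^{2}$)
$X = 0$ ($X = 0 \left(-5\right) 5 = 0 \cdot 5 = 0$)
$I{\left(r,V \right)} = \frac{r}{-4 + V}$ ($I{\left(r,V \right)} = \frac{r + 0}{V - \left(4 - 0^{2}\right)} = \frac{r}{V + \left(-4 + 0\right)} = \frac{r}{V - 4} = \frac{r}{-4 + V}$)
$\left(I{\left(0,-5 - 0 \right)} + 13\right)^{2} = \left(\frac{0}{-4 - 5} + 13\right)^{2} = \left(\frac{0}{-9} + 13\right)^{2} = \left(0 \left(- \frac{1}{9}\right) + 13\right)^{2} = \left(0 + 13\right)^{2} = 13^{2} = 169$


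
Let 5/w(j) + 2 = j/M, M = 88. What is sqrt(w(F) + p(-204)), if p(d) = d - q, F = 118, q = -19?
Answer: I*sqrt(161965)/29 ≈ 13.878*I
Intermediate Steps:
p(d) = 19 + d (p(d) = d - 1*(-19) = d + 19 = 19 + d)
w(j) = 5/(-2 + j/88)
sqrt(w(F) + p(-204)) = sqrt(440/(-176 + 118) + (19 - 204)) = sqrt(440/(-58) - 185) = sqrt(440*(-1/58) - 185) = sqrt(-220/29 - 185) = sqrt(-5585/29) = I*sqrt(161965)/29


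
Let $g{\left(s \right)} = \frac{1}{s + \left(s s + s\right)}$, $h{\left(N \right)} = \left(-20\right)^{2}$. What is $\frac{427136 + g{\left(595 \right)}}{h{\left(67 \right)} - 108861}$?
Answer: $- \frac{151725114241}{38526974115} \approx -3.9382$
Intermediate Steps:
$h{\left(N \right)} = 400$
$g{\left(s \right)} = \frac{1}{s^{2} + 2 s}$ ($g{\left(s \right)} = \frac{1}{s + \left(s^{2} + s\right)} = \frac{1}{s + \left(s + s^{2}\right)} = \frac{1}{s^{2} + 2 s}$)
$\frac{427136 + g{\left(595 \right)}}{h{\left(67 \right)} - 108861} = \frac{427136 + \frac{1}{595 \left(2 + 595\right)}}{400 - 108861} = \frac{427136 + \frac{1}{595 \cdot 597}}{-108461} = \left(427136 + \frac{1}{595} \cdot \frac{1}{597}\right) \left(- \frac{1}{108461}\right) = \left(427136 + \frac{1}{355215}\right) \left(- \frac{1}{108461}\right) = \frac{151725114241}{355215} \left(- \frac{1}{108461}\right) = - \frac{151725114241}{38526974115}$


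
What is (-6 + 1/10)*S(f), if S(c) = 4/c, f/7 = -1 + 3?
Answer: -59/35 ≈ -1.6857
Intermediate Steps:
f = 14 (f = 7*(-1 + 3) = 7*2 = 14)
(-6 + 1/10)*S(f) = (-6 + 1/10)*(4/14) = (-6 + ⅒)*(4*(1/14)) = -59/10*2/7 = -59/35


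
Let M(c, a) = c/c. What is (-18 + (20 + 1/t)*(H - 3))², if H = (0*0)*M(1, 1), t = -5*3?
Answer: 151321/25 ≈ 6052.8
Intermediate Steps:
M(c, a) = 1
t = -15
H = 0 (H = (0*0)*1 = 0*1 = 0)
(-18 + (20 + 1/t)*(H - 3))² = (-18 + (20 + 1/(-15))*(0 - 3))² = (-18 + (20 - 1/15)*(-3))² = (-18 + (299/15)*(-3))² = (-18 - 299/5)² = (-389/5)² = 151321/25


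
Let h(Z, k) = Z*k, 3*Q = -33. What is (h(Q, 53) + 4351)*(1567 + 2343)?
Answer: 14732880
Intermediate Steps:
Q = -11 (Q = (1/3)*(-33) = -11)
(h(Q, 53) + 4351)*(1567 + 2343) = (-11*53 + 4351)*(1567 + 2343) = (-583 + 4351)*3910 = 3768*3910 = 14732880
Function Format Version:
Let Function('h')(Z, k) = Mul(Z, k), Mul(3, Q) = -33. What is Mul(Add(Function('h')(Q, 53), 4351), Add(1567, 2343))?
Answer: 14732880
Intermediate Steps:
Q = -11 (Q = Mul(Rational(1, 3), -33) = -11)
Mul(Add(Function('h')(Q, 53), 4351), Add(1567, 2343)) = Mul(Add(Mul(-11, 53), 4351), Add(1567, 2343)) = Mul(Add(-583, 4351), 3910) = Mul(3768, 3910) = 14732880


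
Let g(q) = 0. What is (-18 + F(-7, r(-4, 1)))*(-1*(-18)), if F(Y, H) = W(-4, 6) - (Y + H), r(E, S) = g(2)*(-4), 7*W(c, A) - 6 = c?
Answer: -1350/7 ≈ -192.86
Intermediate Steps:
W(c, A) = 6/7 + c/7
r(E, S) = 0 (r(E, S) = 0*(-4) = 0)
F(Y, H) = 2/7 - H - Y (F(Y, H) = (6/7 + (⅐)*(-4)) - (Y + H) = (6/7 - 4/7) - (H + Y) = 2/7 + (-H - Y) = 2/7 - H - Y)
(-18 + F(-7, r(-4, 1)))*(-1*(-18)) = (-18 + (2/7 - 1*0 - 1*(-7)))*(-1*(-18)) = (-18 + (2/7 + 0 + 7))*18 = (-18 + 51/7)*18 = -75/7*18 = -1350/7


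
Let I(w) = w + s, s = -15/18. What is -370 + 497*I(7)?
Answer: 16169/6 ≈ 2694.8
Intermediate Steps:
s = -5/6 (s = -15*1/18 = -5/6 ≈ -0.83333)
I(w) = -5/6 + w (I(w) = w - 5/6 = -5/6 + w)
-370 + 497*I(7) = -370 + 497*(-5/6 + 7) = -370 + 497*(37/6) = -370 + 18389/6 = 16169/6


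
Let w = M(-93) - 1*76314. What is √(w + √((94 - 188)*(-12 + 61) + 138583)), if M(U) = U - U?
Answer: √(-76314 + √133977) ≈ 275.59*I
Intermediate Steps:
M(U) = 0
w = -76314 (w = 0 - 1*76314 = 0 - 76314 = -76314)
√(w + √((94 - 188)*(-12 + 61) + 138583)) = √(-76314 + √((94 - 188)*(-12 + 61) + 138583)) = √(-76314 + √(-94*49 + 138583)) = √(-76314 + √(-4606 + 138583)) = √(-76314 + √133977)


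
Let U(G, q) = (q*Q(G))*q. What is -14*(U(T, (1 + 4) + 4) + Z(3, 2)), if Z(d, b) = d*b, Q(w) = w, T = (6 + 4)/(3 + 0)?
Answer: -3864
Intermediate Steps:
T = 10/3 ≈ 3.3333
U(G, q) = G*q² (U(G, q) = (q*G)*q = (G*q)*q = G*q²)
Z(d, b) = b*d
-14*(U(T, (1 + 4) + 4) + Z(3, 2)) = -14*(10*((1 + 4) + 4)²/3 + 2*3) = -14*(10*(5 + 4)²/3 + 6) = -14*((10/3)*9² + 6) = -14*((10/3)*81 + 6) = -14*(270 + 6) = -14*276 = -3864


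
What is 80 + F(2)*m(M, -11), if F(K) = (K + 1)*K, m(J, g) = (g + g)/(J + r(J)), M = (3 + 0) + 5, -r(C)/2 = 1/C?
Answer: 1952/31 ≈ 62.968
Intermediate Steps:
r(C) = -2/C
M = 8 (M = 3 + 5 = 8)
m(J, g) = 2*g/(J - 2/J) (m(J, g) = (g + g)/(J - 2/J) = (2*g)/(J - 2/J) = 2*g/(J - 2/J))
F(K) = K*(1 + K) (F(K) = (1 + K)*K = K*(1 + K))
80 + F(2)*m(M, -11) = 80 + (2*(1 + 2))*(2*8*(-11)/(-2 + 8²)) = 80 + (2*3)*(2*8*(-11)/(-2 + 64)) = 80 + 6*(2*8*(-11)/62) = 80 + 6*(2*8*(-11)*(1/62)) = 80 + 6*(-88/31) = 80 - 528/31 = 1952/31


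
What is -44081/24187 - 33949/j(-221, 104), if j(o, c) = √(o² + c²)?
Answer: -44081/24187 - 33949*√353/4589 ≈ -140.82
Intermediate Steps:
j(o, c) = √(c² + o²)
-44081/24187 - 33949/j(-221, 104) = -44081/24187 - 33949/√(104² + (-221)²) = -44081*1/24187 - 33949/√(10816 + 48841) = -44081/24187 - 33949*√353/4589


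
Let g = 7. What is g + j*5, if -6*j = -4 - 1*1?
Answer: 67/6 ≈ 11.167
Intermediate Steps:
j = ⅚ (j = -(-4 - 1*1)/6 = -(-4 - 1)/6 = -⅙*(-5) = ⅚ ≈ 0.83333)
g + j*5 = 7 + (⅚)*5 = 7 + 25/6 = 67/6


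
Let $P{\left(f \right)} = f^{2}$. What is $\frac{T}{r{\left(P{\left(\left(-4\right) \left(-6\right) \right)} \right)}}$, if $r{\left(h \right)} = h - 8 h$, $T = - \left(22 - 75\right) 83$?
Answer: $- \frac{4399}{4032} \approx -1.091$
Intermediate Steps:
$T = 4399$ ($T = - \left(-53\right) 83 = \left(-1\right) \left(-4399\right) = 4399$)
$r{\left(h \right)} = - 7 h$
$\frac{T}{r{\left(P{\left(\left(-4\right) \left(-6\right) \right)} \right)}} = \frac{4399}{\left(-7\right) \left(\left(-4\right) \left(-6\right)\right)^{2}} = \frac{4399}{\left(-7\right) 24^{2}} = \frac{4399}{\left(-7\right) 576} = \frac{4399}{-4032} = 4399 \left(- \frac{1}{4032}\right) = - \frac{4399}{4032}$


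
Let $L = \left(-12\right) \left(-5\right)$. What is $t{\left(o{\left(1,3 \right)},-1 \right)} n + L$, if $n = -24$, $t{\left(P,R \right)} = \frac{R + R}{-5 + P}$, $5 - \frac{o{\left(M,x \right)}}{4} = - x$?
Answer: $\frac{556}{9} \approx 61.778$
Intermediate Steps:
$L = 60$
$o{\left(M,x \right)} = 20 + 4 x$ ($o{\left(M,x \right)} = 20 - 4 \left(- x\right) = 20 + 4 x$)
$t{\left(P,R \right)} = \frac{2 R}{-5 + P}$
$t{\left(o{\left(1,3 \right)},-1 \right)} n + L = 2 \left(-1\right) \frac{1}{-5 + \left(20 + 4 \cdot 3\right)} \left(-24\right) + 60 = 2 \left(-1\right) \frac{1}{-5 + \left(20 + 12\right)} \left(-24\right) + 60 = 2 \left(-1\right) \frac{1}{-5 + 32} \left(-24\right) + 60 = 2 \left(-1\right) \frac{1}{27} \left(-24\right) + 60 = \left(- \frac{2}{27}\right) \left(-24\right) + 60 = \frac{16}{9} + 60 = \frac{556}{9}$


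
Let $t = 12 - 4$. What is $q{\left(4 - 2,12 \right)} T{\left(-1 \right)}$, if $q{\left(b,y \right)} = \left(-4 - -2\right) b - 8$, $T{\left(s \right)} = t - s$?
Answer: $-108$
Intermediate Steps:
$t = 8$ ($t = 12 - 4 = 8$)
$T{\left(s \right)} = 8 - s$
$q{\left(b,y \right)} = -8 - 2 b$ ($q{\left(b,y \right)} = \left(-4 + 2\right) b - 8 = - 2 b - 8 = -8 - 2 b$)
$q{\left(4 - 2,12 \right)} T{\left(-1 \right)} = \left(-8 - 2 \left(4 - 2\right)\right) \left(8 - -1\right) = \left(-8 - 2 \left(4 - 2\right)\right) \left(8 + 1\right) = \left(-8 - 4\right) 9 = \left(-12\right) 9 = -108$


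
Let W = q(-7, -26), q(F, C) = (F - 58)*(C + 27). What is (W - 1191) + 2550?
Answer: 1294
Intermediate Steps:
q(F, C) = (-58 + F)*(27 + C)
W = -65 (W = -1566 - 58*(-26) + 27*(-7) - 26*(-7) = -1566 + 1508 - 189 + 182 = -65)
(W - 1191) + 2550 = (-65 - 1191) + 2550 = -1256 + 2550 = 1294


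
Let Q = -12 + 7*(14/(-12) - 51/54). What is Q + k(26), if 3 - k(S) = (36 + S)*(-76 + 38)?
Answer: 20990/9 ≈ 2332.2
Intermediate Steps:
k(S) = 1371 + 38*S (k(S) = 3 - (36 + S)*(-76 + 38) = 3 - (36 + S)*(-38) = 3 - (-1368 - 38*S) = 3 + (1368 + 38*S) = 1371 + 38*S)
Q = -241/9 (Q = -12 + 7*(14*(-1/12) - 51*1/54) = -12 + 7*(-7/6 - 17/18) = -12 + 7*(-19/9) = -12 - 133/9 = -241/9 ≈ -26.778)
Q + k(26) = -241/9 + (1371 + 38*26) = -241/9 + (1371 + 988) = -241/9 + 2359 = 20990/9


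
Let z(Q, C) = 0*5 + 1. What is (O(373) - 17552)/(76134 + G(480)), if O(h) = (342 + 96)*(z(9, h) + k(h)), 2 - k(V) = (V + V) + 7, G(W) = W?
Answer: -173026/38307 ≈ -4.5168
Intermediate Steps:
z(Q, C) = 1 (z(Q, C) = 0 + 1 = 1)
k(V) = -5 - 2*V (k(V) = 2 - ((V + V) + 7) = 2 - (2*V + 7) = 2 - (7 + 2*V) = 2 + (-7 - 2*V) = -5 - 2*V)
O(h) = -1752 - 876*h (O(h) = (342 + 96)*(1 + (-5 - 2*h)) = 438*(-4 - 2*h) = -1752 - 876*h)
(O(373) - 17552)/(76134 + G(480)) = ((-1752 - 876*373) - 17552)/(76134 + 480) = ((-1752 - 326748) - 17552)/76614 = (-328500 - 17552)*(1/76614) = -346052*1/76614 = -173026/38307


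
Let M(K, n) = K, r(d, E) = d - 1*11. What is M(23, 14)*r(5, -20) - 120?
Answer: -258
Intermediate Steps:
r(d, E) = -11 + d (r(d, E) = d - 11 = -11 + d)
M(23, 14)*r(5, -20) - 120 = 23*(-11 + 5) - 120 = 23*(-6) - 120 = -138 - 120 = -258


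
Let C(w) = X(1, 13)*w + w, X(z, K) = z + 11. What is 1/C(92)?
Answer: 1/1196 ≈ 0.00083612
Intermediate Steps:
X(z, K) = 11 + z
C(w) = 13*w (C(w) = (11 + 1)*w + w = 12*w + w = 13*w)
1/C(92) = 1/(13*92) = 1/1196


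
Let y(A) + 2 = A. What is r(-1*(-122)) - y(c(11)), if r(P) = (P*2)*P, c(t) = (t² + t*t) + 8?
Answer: 29520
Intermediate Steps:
c(t) = 8 + 2*t² (c(t) = (t² + t²) + 8 = 2*t² + 8 = 8 + 2*t²)
r(P) = 2*P² (r(P) = (2*P)*P = 2*P²)
y(A) = -2 + A
r(-1*(-122)) - y(c(11)) = 2*(-1*(-122))² - (-2 + (8 + 2*11²)) = 2*122² - (-2 + (8 + 2*121)) = 2*14884 - (-2 + (8 + 242)) = 29768 - (-2 + 250) = 29768 - 1*248 = 29768 - 248 = 29520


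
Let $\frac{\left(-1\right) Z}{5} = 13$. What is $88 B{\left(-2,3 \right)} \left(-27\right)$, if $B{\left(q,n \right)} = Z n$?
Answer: $463320$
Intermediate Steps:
$Z = -65$ ($Z = \left(-5\right) 13 = -65$)
$B{\left(q,n \right)} = - 65 n$
$88 B{\left(-2,3 \right)} \left(-27\right) = 88 \left(\left(-65\right) 3\right) \left(-27\right) = 88 \left(-195\right) \left(-27\right) = \left(-17160\right) \left(-27\right) = 463320$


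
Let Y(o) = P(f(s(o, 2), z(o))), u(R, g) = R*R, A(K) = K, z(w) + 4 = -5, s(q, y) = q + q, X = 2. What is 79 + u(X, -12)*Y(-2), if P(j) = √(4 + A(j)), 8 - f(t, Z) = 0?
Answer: 79 + 8*√3 ≈ 92.856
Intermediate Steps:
s(q, y) = 2*q
z(w) = -9 (z(w) = -4 - 5 = -9)
f(t, Z) = 8 (f(t, Z) = 8 - 1*0 = 8 + 0 = 8)
u(R, g) = R²
P(j) = √(4 + j)
Y(o) = 2*√3 (Y(o) = √(4 + 8) = √12 = 2*√3)
79 + u(X, -12)*Y(-2) = 79 + 2²*(2*√3) = 79 + 4*(2*√3) = 79 + 8*√3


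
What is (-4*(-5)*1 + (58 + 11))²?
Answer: 7921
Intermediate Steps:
(-4*(-5)*1 + (58 + 11))² = (20*1 + 69)² = (20 + 69)² = 89² = 7921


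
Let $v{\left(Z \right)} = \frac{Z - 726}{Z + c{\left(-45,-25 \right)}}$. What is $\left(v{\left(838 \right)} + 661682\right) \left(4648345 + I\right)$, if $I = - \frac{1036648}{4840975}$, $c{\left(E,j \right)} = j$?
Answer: $\frac{4035058872300840170402}{1311904225} \approx 3.0757 \cdot 10^{12}$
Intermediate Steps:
$I = - \frac{1036648}{4840975}$ ($I = \left(-1036648\right) \frac{1}{4840975} = - \frac{1036648}{4840975} \approx -0.21414$)
$v{\left(Z \right)} = \frac{-726 + Z}{-25 + Z}$ ($v{\left(Z \right)} = \frac{Z - 726}{Z - 25} = \frac{-726 + Z}{-25 + Z}$)
$\left(v{\left(838 \right)} + 661682\right) \left(4648345 + I\right) = \left(\frac{-726 + 838}{-25 + 838} + 661682\right) \left(4648345 - \frac{1036648}{4840975}\right) = \left(\frac{1}{813} \cdot 112 + 661682\right) \frac{22502520899727}{4840975} = \left(\frac{112}{813} + 661682\right) \frac{22502520899727}{4840975} = \frac{537947578}{813} \cdot \frac{22502520899727}{4840975} = \frac{4035058872300840170402}{1311904225}$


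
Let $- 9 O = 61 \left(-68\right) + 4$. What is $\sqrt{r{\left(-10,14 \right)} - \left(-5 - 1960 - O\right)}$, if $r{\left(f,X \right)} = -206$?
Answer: $\frac{5 \sqrt{799}}{3} \approx 47.111$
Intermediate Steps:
$O = \frac{4144}{9}$ ($O = - \frac{61 \left(-68\right) + 4}{9} = - \frac{-4148 + 4}{9} = \left(- \frac{1}{9}\right) \left(-4144\right) = \frac{4144}{9} \approx 460.44$)
$\sqrt{r{\left(-10,14 \right)} - \left(-5 - 1960 - O\right)} = \sqrt{-206 + \left(\frac{4144}{9} - \left(49 \left(-40\right) - 5\right)\right)} = \sqrt{-206 + \left(\frac{4144}{9} - \left(-1960 - 5\right)\right)} = \sqrt{-206 + \left(\frac{4144}{9} - -1965\right)} = \sqrt{-206 + \left(\frac{4144}{9} + 1965\right)} = \sqrt{-206 + \frac{21829}{9}} = \sqrt{\frac{19975}{9}} = \frac{5 \sqrt{799}}{3}$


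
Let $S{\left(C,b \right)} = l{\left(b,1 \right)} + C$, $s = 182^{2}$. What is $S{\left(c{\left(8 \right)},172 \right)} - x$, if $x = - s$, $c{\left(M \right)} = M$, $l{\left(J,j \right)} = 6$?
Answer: $33138$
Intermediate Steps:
$s = 33124$
$S{\left(C,b \right)} = 6 + C$
$x = -33124$ ($x = \left(-1\right) 33124 = -33124$)
$S{\left(c{\left(8 \right)},172 \right)} - x = \left(6 + 8\right) - -33124 = 14 + 33124 = 33138$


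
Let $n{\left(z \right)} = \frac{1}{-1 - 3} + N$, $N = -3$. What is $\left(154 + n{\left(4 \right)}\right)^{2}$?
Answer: $\frac{363609}{16} \approx 22726.0$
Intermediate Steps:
$n{\left(z \right)} = - \frac{13}{4}$ ($n{\left(z \right)} = \frac{1}{-1 - 3} - 3 = \frac{1}{-4} - 3 = - \frac{1}{4} - 3 = - \frac{13}{4}$)
$\left(154 + n{\left(4 \right)}\right)^{2} = \left(154 - \frac{13}{4}\right)^{2} = \left(\frac{603}{4}\right)^{2} = \frac{363609}{16}$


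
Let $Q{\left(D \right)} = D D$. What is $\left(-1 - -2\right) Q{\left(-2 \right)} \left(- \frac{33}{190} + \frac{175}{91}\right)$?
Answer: $\frac{8642}{1235} \approx 6.9976$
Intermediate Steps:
$Q{\left(D \right)} = D^{2}$
$\left(-1 - -2\right) Q{\left(-2 \right)} \left(- \frac{33}{190} + \frac{175}{91}\right) = \left(-1 - -2\right) \left(-2\right)^{2} \left(- \frac{33}{190} + \frac{175}{91}\right) = \left(-1 + 2\right) 4 \left(\left(-33\right) \frac{1}{190} + 175 \cdot \frac{1}{91}\right) = 1 \cdot 4 \left(- \frac{33}{190} + \frac{25}{13}\right) = 4 \cdot \frac{4321}{2470} = \frac{8642}{1235}$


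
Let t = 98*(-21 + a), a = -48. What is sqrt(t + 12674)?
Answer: 2*sqrt(1478) ≈ 76.890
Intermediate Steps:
t = -6762 (t = 98*(-21 - 48) = 98*(-69) = -6762)
sqrt(t + 12674) = sqrt(-6762 + 12674) = sqrt(5912) = 2*sqrt(1478)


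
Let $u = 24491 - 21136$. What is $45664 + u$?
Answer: $49019$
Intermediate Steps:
$u = 3355$ ($u = 24491 - 21136 = 3355$)
$45664 + u = 45664 + 3355 = 49019$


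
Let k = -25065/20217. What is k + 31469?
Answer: 212061236/6739 ≈ 31468.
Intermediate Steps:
k = -8355/6739 (k = -25065*1/20217 = -8355/6739 ≈ -1.2398)
k + 31469 = -8355/6739 + 31469 = 212061236/6739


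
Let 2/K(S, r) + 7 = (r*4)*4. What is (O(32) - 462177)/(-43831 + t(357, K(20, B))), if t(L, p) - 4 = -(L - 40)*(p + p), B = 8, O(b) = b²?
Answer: 55799513/5304335 ≈ 10.520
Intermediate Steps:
K(S, r) = 2/(-7 + 16*r) (K(S, r) = 2/(-7 + (r*4)*4) = 2/(-7 + (4*r)*4) = 2/(-7 + 16*r))
t(L, p) = 4 - 2*p*(-40 + L) (t(L, p) = 4 - (L - 40)*(p + p) = 4 - (-40 + L)*2*p = 4 - 2*p*(-40 + L))
(O(32) - 462177)/(-43831 + t(357, K(20, B))) = (32² - 462177)/(-43831 + (4 + 80*(2/(-7 + 16*8)) - 2*357*2/(-7 + 16*8))) = (1024 - 462177)/(-43831 + (4 + 80*(2/(-7 + 128)) - 2*357*2/(-7 + 128))) = -461153/(-43831 + (4 + 80*(2/121) - 2*357*2/121)) = -461153/(-43831 + (4 + 160/121 - 1428/121)) = -461153/(-43831 - 784/121) = -461153/(-5304335/121) = -461153*(-121/5304335) = 55799513/5304335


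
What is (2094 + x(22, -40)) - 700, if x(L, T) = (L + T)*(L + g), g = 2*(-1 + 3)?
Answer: 926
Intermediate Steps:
g = 4 (g = 2*2 = 4)
x(L, T) = (4 + L)*(L + T) (x(L, T) = (L + T)*(L + 4) = (L + T)*(4 + L) = (4 + L)*(L + T))
(2094 + x(22, -40)) - 700 = (2094 + (22**2 + 4*22 + 4*(-40) + 22*(-40))) - 700 = (2094 + (484 + 88 - 160 - 880)) - 700 = (2094 - 468) - 700 = 1626 - 700 = 926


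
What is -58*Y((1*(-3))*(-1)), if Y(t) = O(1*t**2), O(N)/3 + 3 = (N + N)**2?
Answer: -55854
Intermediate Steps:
O(N) = -9 + 12*N**2 (O(N) = -9 + 3*(N + N)**2 = -9 + 3*(2*N)**2 = -9 + 3*(4*N**2) = -9 + 12*N**2)
Y(t) = -9 + 12*t**4 (Y(t) = -9 + 12*(1*t**2)**2 = -9 + 12*(t**2)**2 = -9 + 12*t**4)
-58*Y((1*(-3))*(-1)) = -58*(-9 + 12*((1*(-3))*(-1))**4) = -58*(-9 + 12*(-3*(-1))**4) = -58*(-9 + 12*3**4) = -58*(-9 + 12*81) = -58*(-9 + 972) = -58*963 = -55854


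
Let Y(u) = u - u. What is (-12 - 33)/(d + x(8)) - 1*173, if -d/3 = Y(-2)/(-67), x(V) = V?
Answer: -1429/8 ≈ -178.63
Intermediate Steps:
Y(u) = 0
d = 0 (d = -0/(-67) = -0*(-1)/67 = -3*0 = 0)
(-12 - 33)/(d + x(8)) - 1*173 = (-12 - 33)/(0 + 8) - 1*173 = -45/8 - 173 = -1429/8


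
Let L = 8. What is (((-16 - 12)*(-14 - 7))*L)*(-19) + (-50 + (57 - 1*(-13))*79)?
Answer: -83896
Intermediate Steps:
(((-16 - 12)*(-14 - 7))*L)*(-19) + (-50 + (57 - 1*(-13))*79) = (((-16 - 12)*(-14 - 7))*8)*(-19) + (-50 + (57 - 1*(-13))*79) = (-28*(-21)*8)*(-19) + (-50 + (57 + 13)*79) = (588*8)*(-19) + (-50 + 70*79) = 4704*(-19) + (-50 + 5530) = -89376 + 5480 = -83896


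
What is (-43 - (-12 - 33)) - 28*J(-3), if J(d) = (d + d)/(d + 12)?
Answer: 62/3 ≈ 20.667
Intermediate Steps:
J(d) = 2*d/(12 + d) (J(d) = (2*d)/(12 + d) = 2*d/(12 + d))
(-43 - (-12 - 33)) - 28*J(-3) = (-43 - (-12 - 33)) - 56*(-3)/(12 - 3) = (-43 - 1*(-45)) - 56*(-3)/9 = (-43 + 45) - 56*(-3)/9 = 2 - 28*(-2/3) = 2 + 56/3 = 62/3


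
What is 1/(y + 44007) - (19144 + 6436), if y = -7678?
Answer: -929295819/36329 ≈ -25580.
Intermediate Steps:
1/(y + 44007) - (19144 + 6436) = 1/(-7678 + 44007) - (19144 + 6436) = 1/36329 - 1*25580 = 1/36329 - 25580 = -929295819/36329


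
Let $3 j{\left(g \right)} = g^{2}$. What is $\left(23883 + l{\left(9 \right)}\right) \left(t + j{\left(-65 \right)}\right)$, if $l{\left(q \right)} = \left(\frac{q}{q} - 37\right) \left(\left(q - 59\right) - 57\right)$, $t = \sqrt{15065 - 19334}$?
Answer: $39060125 + 27735 i \sqrt{4269} \approx 3.906 \cdot 10^{7} + 1.8121 \cdot 10^{6} i$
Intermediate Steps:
$t = i \sqrt{4269}$ ($t = \sqrt{-4269} = i \sqrt{4269} \approx 65.338 i$)
$l{\left(q \right)} = 4176 - 36 q$ ($l{\left(q \right)} = \left(1 - 37\right) \left(\left(-59 + q\right) - 57\right) = - 36 \left(-116 + q\right) = 4176 - 36 q$)
$j{\left(g \right)} = \frac{g^{2}}{3}$
$\left(23883 + l{\left(9 \right)}\right) \left(t + j{\left(-65 \right)}\right) = \left(23883 + \left(4176 - 324\right)\right) \left(i \sqrt{4269} + \frac{\left(-65\right)^{2}}{3}\right) = \left(23883 + \left(4176 - 324\right)\right) \left(i \sqrt{4269} + \frac{1}{3} \cdot 4225\right) = \left(23883 + 3852\right) \left(i \sqrt{4269} + \frac{4225}{3}\right) = 27735 \left(\frac{4225}{3} + i \sqrt{4269}\right) = 39060125 + 27735 i \sqrt{4269}$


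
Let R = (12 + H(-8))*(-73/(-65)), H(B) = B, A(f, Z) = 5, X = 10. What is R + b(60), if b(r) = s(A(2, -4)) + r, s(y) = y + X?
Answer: 5167/65 ≈ 79.492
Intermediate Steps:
s(y) = 10 + y (s(y) = y + 10 = 10 + y)
b(r) = 15 + r (b(r) = (10 + 5) + r = 15 + r)
R = 292/65 (R = (12 - 8)*(-73/(-65)) = 4*(-73*(-1/65)) = 4*(73/65) = 292/65 ≈ 4.4923)
R + b(60) = 292/65 + (15 + 60) = 292/65 + 75 = 5167/65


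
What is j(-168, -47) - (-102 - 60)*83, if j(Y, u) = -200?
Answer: 13246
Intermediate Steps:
j(-168, -47) - (-102 - 60)*83 = -200 - (-102 - 60)*83 = -200 - (-162)*83 = -200 - 1*(-13446) = -200 + 13446 = 13246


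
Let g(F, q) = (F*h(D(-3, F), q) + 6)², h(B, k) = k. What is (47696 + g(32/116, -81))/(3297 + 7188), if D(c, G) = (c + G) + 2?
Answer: 40337012/8817885 ≈ 4.5745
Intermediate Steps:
D(c, G) = 2 + G + c (D(c, G) = (G + c) + 2 = 2 + G + c)
g(F, q) = (6 + F*q)² (g(F, q) = (F*q + 6)² = (6 + F*q)²)
(47696 + g(32/116, -81))/(3297 + 7188) = (47696 + (6 + (32/116)*(-81))²)/(3297 + 7188) = (47696 + (6 + (32*(1/116))*(-81))²)/10485 = (47696 + (6 + (8/29)*(-81))²)*(1/10485) = (47696 + (6 - 648/29)²)*(1/10485) = (47696 + (-474/29)²)*(1/10485) = (47696 + 224676/841)*(1/10485) = (40337012/841)*(1/10485) = 40337012/8817885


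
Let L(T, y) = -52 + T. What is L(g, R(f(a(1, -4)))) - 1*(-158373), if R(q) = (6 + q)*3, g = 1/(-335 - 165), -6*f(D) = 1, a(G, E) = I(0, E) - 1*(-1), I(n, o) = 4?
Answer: 79160499/500 ≈ 1.5832e+5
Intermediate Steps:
a(G, E) = 5 (a(G, E) = 4 - 1*(-1) = 4 + 1 = 5)
f(D) = -⅙ (f(D) = -⅙*1 = -⅙)
g = -1/500 (g = 1/(-500) = -1/500 ≈ -0.0020000)
R(q) = 18 + 3*q
L(g, R(f(a(1, -4)))) - 1*(-158373) = (-52 - 1/500) - 1*(-158373) = -26001/500 + 158373 = 79160499/500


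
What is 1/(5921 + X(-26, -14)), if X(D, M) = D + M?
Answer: 1/5881 ≈ 0.00017004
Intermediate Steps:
1/(5921 + X(-26, -14)) = 1/(5921 + (-26 - 14)) = 1/(5921 - 40) = 1/5881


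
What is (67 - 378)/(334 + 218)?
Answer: -311/552 ≈ -0.56341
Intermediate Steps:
(67 - 378)/(334 + 218) = -311/552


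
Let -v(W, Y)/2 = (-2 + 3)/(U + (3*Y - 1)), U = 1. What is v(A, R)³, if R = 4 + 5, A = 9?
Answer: -8/19683 ≈ -0.00040644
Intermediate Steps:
R = 9
v(W, Y) = -2/(3*Y) (v(W, Y) = -2*(-2 + 3)/(1 + (3*Y - 1)) = -2/(1 + (-1 + 3*Y)) = -2/(3*Y))
v(A, R)³ = (-⅔/9)³ = (-⅔*⅑)³ = (-2/27)³ = -8/19683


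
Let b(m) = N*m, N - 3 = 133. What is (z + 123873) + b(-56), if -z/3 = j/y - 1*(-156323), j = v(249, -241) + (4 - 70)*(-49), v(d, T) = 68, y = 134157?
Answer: -15772931230/44719 ≈ -3.5271e+5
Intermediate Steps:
N = 136 (N = 3 + 133 = 136)
j = 3302 (j = 68 + (4 - 70)*(-49) = 68 - 66*(-49) = 68 + 3234 = 3302)
b(m) = 136*m
z = -20971828013/44719 (z = -3*(3302/134157 - 1*(-156323)) = -3*(3302*(1/134157) + 156323) = -3*(3302/134157 + 156323) = -3*20971828013/134157 = -20971828013/44719 ≈ -4.6897e+5)
(z + 123873) + b(-56) = (-20971828013/44719 + 123873) + 136*(-56) = -15432351326/44719 - 7616 = -15772931230/44719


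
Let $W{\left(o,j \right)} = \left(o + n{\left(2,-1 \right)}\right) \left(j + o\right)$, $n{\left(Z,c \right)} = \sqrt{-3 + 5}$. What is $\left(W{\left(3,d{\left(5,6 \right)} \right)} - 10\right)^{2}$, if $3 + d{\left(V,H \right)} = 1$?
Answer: $\left(7 - \sqrt{2}\right)^{2} \approx 31.201$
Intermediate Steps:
$n{\left(Z,c \right)} = \sqrt{2}$
$d{\left(V,H \right)} = -2$ ($d{\left(V,H \right)} = -3 + 1 = -2$)
$W{\left(o,j \right)} = \left(j + o\right) \left(o + \sqrt{2}\right)$ ($W{\left(o,j \right)} = \left(o + \sqrt{2}\right) \left(j + o\right) = \left(j + o\right) \left(o + \sqrt{2}\right)$)
$\left(W{\left(3,d{\left(5,6 \right)} \right)} - 10\right)^{2} = \left(\left(3^{2} - 6 - 2 \sqrt{2} + 3 \sqrt{2}\right) - 10\right)^{2} = \left(\left(9 - 6 - 2 \sqrt{2} + 3 \sqrt{2}\right) - 10\right)^{2} = \left(\left(3 + \sqrt{2}\right) - 10\right)^{2} = \left(-7 + \sqrt{2}\right)^{2}$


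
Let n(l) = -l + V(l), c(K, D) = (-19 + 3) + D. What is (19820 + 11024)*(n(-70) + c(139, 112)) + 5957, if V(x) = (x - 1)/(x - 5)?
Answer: 386644499/75 ≈ 5.1553e+6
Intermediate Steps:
c(K, D) = -16 + D
V(x) = (-1 + x)/(-5 + x)
n(l) = -l + (-1 + l)/(-5 + l)
(19820 + 11024)*(n(-70) + c(139, 112)) + 5957 = (19820 + 11024)*((-1 - 70 - 1*(-70)*(-5 - 70))/(-5 - 70) + (-16 + 112)) + 5957 = 30844*((-1 - 70 - 1*(-70)*(-75))/(-75) + 96) + 5957 = 30844*(-(-1 - 70 - 5250)/75 + 96) + 5957 = 30844*(-1/75*(-5321) + 96) + 5957 = 30844*(5321/75 + 96) + 5957 = 30844*(12521/75) + 5957 = 386197724/75 + 5957 = 386644499/75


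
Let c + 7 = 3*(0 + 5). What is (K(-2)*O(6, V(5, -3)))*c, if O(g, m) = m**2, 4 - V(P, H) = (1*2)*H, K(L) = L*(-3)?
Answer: 4800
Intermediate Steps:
K(L) = -3*L
V(P, H) = 4 - 2*H (V(P, H) = 4 - 1*2*H = 4 - 2*H)
c = 8 (c = -7 + 3*(0 + 5) = -7 + 3*5 = -7 + 15 = 8)
(K(-2)*O(6, V(5, -3)))*c = ((-3*(-2))*(4 - 2*(-3))**2)*8 = (6*(4 + 6)**2)*8 = (6*10**2)*8 = (6*100)*8 = 600*8 = 4800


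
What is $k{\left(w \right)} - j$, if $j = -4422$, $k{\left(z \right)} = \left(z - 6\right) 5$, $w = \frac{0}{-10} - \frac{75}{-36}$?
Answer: $\frac{52829}{12} \approx 4402.4$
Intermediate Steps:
$w = \frac{25}{12}$ ($w = 0 \left(- \frac{1}{10}\right) - - \frac{25}{12} = 0 + \frac{25}{12} = \frac{25}{12} \approx 2.0833$)
$k{\left(z \right)} = -30 + 5 z$ ($k{\left(z \right)} = \left(-6 + z\right) 5 = -30 + 5 z$)
$k{\left(w \right)} - j = \left(-30 + 5 \cdot \frac{25}{12}\right) - -4422 = \left(-30 + \frac{125}{12}\right) + 4422 = - \frac{235}{12} + 4422 = \frac{52829}{12}$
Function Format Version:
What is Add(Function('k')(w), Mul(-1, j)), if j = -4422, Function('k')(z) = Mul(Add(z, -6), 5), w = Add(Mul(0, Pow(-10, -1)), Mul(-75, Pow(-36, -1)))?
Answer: Rational(52829, 12) ≈ 4402.4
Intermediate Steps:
w = Rational(25, 12) (w = Add(Mul(0, Rational(-1, 10)), Mul(-75, Rational(-1, 36))) = Add(0, Rational(25, 12)) = Rational(25, 12) ≈ 2.0833)
Function('k')(z) = Add(-30, Mul(5, z)) (Function('k')(z) = Mul(Add(-6, z), 5) = Add(-30, Mul(5, z)))
Add(Function('k')(w), Mul(-1, j)) = Add(Add(-30, Mul(5, Rational(25, 12))), Mul(-1, -4422)) = Add(Add(-30, Rational(125, 12)), 4422) = Add(Rational(-235, 12), 4422) = Rational(52829, 12)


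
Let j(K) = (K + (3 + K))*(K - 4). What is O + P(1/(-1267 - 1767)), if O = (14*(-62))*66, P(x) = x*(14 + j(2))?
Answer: -57288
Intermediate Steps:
j(K) = (-4 + K)*(3 + 2*K) (j(K) = (3 + 2*K)*(-4 + K) = (-4 + K)*(3 + 2*K))
P(x) = 0 (P(x) = x*(14 + (-12 - 5*2 + 2*2²)) = x*(14 + (-12 - 10 + 2*4)) = x*(14 + (-12 - 10 + 8)) = x*(14 - 14) = x*0 = 0)
O = -57288 (O = -868*66 = -57288)
O + P(1/(-1267 - 1767)) = -57288 + 0 = -57288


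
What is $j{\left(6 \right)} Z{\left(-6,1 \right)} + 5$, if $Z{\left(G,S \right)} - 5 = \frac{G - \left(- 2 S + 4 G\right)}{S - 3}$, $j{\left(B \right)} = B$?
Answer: $-25$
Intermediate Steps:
$Z{\left(G,S \right)} = 5 + \frac{- 3 G + 2 S}{-3 + S}$ ($Z{\left(G,S \right)} = 5 + \frac{G - \left(- 2 S + 4 G\right)}{S - 3} = 5 + \frac{G - \left(- 2 S + 4 G\right)}{-3 + S} = 5 + \frac{- 3 G + 2 S}{-3 + S}$)
$j{\left(6 \right)} Z{\left(-6,1 \right)} + 5 = 6 \frac{-15 - -18 + 7 \cdot 1}{-3 + 1} + 5 = 6 \frac{-15 + 18 + 7}{-2} + 5 = 6 \left(\left(- \frac{1}{2}\right) 10\right) + 5 = 6 \left(-5\right) + 5 = -30 + 5 = -25$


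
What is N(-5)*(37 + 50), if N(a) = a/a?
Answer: 87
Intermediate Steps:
N(a) = 1
N(-5)*(37 + 50) = 1*(37 + 50) = 1*87 = 87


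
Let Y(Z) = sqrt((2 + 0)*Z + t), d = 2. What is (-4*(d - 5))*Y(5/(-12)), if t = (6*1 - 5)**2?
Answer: 2*sqrt(6) ≈ 4.8990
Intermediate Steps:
t = 1 (t = (6 - 5)**2 = 1**2 = 1)
Y(Z) = sqrt(1 + 2*Z) (Y(Z) = sqrt((2 + 0)*Z + 1) = sqrt(2*Z + 1) = sqrt(1 + 2*Z))
(-4*(d - 5))*Y(5/(-12)) = (-4*(2 - 5))*sqrt(1 + 2*(5/(-12))) = (-4*(-3))*sqrt(1 + 2*(5*(-1/12))) = 12*sqrt(1 + 2*(-5/12)) = 12*sqrt(1 - 5/6) = 12*sqrt(1/6) = 12*(sqrt(6)/6) = 2*sqrt(6)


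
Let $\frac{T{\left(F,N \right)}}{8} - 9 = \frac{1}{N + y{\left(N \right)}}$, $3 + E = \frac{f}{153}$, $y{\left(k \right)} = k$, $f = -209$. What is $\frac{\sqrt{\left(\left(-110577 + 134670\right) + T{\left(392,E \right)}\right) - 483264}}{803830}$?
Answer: $\frac{3 i \sqrt{1422648618}}{134239610} \approx 0.00084293 i$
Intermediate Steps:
$E = - \frac{668}{153}$ ($E = -3 - \frac{209}{153} = - \frac{668}{153} \approx -4.366$)
$T{\left(F,N \right)} = 72 + \frac{4}{N}$ ($T{\left(F,N \right)} = 72 + \frac{8}{N + N} = 72 + \frac{8}{2 N} = 72 + 8 \frac{1}{2 N} = 72 + \frac{4}{N}$)
$\frac{\sqrt{\left(\left(-110577 + 134670\right) + T{\left(392,E \right)}\right) - 483264}}{803830} = \frac{\sqrt{\left(\left(-110577 + 134670\right) + \left(72 + \frac{4}{- \frac{668}{153}}\right)\right) - 483264}}{803830} = \sqrt{\left(24093 + \left(72 + 4 \left(- \frac{153}{668}\right)\right)\right) - 483264} \cdot \frac{1}{803830} = \sqrt{\left(24093 + \left(72 - \frac{153}{167}\right)\right) - 483264} \cdot \frac{1}{803830} = \sqrt{\left(24093 + \frac{11871}{167}\right) - 483264} \cdot \frac{1}{803830} = \sqrt{\frac{4035402}{167} - 483264} \cdot \frac{1}{803830} = \sqrt{- \frac{76669686}{167}} \cdot \frac{1}{803830} = \frac{3 i \sqrt{1422648618}}{167} \cdot \frac{1}{803830} = \frac{3 i \sqrt{1422648618}}{134239610}$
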